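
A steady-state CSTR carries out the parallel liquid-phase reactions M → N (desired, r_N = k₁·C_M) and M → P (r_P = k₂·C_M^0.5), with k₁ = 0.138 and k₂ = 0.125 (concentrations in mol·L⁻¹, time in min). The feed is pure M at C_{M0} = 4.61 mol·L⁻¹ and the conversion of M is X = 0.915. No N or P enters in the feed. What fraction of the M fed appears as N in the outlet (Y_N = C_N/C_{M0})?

0.374

Exit C_M = C_{M0}(1−X) = 4.61×0.0850 = 0.3918 mol·L⁻¹.
Rates in a CSTR are evaluated at the outlet concentration: r_N = 0.138×0.3918 = 0.05408, r_P = 0.125×0.3918^0.5 = 0.07825.
Fraction of consumed M going to N: r_N/(r_N+r_P) = 0.4087.
C_N = 0.4087·C_{M0}·X = 0.4087×4.61×0.915 = 1.72 mol·L⁻¹; Y_N = C_N/C_{M0} = 0.374.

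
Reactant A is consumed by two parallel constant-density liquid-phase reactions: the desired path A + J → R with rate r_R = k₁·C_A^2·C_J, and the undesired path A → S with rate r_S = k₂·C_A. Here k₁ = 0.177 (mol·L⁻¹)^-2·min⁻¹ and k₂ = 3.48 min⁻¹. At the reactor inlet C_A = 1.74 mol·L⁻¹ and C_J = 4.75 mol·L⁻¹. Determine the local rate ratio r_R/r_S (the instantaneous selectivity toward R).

S_{R/S} = r_R/r_S = (k₁·C_A^2·C_J)/(k₂·C_A) = (k₁/k₂)·C_A·C_J.
= (0.177×1.740^2×4.750) / (3.48×1.740) = 2.545/6.055 = 0.420.
Since the desired path is higher order in A, keeping C_A high (PFR or concentrated feed) favours R.

0.420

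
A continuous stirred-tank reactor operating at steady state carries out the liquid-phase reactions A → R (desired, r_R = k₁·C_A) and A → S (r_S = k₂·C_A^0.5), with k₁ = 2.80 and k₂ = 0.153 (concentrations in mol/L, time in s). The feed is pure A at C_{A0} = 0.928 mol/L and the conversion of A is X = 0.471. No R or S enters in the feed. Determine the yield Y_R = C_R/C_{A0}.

Exit C_A = C_{A0}(1−X) = 0.928×0.529 = 0.4909 mol/L.
A CSTR operates uniformly at the exit composition, giving r_R = 1.375 and r_S = 0.1072 (each k·C_A^n at C_A = 0.4909).
Fraction of consumed A going to R: r_R/(r_R+r_S) = 0.9277.
C_R = 0.9277·C_{A0}·X = 0.9277×0.928×0.471 = 0.405 mol/L; Y_R = C_R/C_{A0} = 0.437.

0.437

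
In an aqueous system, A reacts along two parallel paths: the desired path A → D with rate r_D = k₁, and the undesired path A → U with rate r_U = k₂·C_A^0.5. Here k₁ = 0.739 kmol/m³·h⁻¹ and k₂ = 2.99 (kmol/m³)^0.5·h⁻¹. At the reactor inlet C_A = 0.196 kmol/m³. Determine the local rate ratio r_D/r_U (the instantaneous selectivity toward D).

0.558

S_{D/U} = r_D/r_U = (k₁)/(k₂·C_A^0.5) = (k₁/k₂)·C_A^-0.5.
= (0.739) / (2.99×0.1960^0.5) = 0.7390/1.324 = 0.558.
The undesired path is higher order in A, so low C_A (CSTR or dilute feed) favours D.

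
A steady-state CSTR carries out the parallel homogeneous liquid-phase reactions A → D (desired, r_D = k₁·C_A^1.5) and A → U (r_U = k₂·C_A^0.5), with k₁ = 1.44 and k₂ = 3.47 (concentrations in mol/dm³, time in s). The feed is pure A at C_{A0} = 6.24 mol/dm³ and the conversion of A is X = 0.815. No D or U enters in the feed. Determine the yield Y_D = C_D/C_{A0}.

Exit C_A = C_{A0}(1−X) = 6.24×0.185 = 1.154 mol/dm³.
A CSTR operates uniformly at the exit composition, giving r_D = 1.786 and r_U = 3.728 (each k·C_A^n at C_A = 1.154).
Fraction of consumed A going to D: r_D/(r_D+r_U) = 0.3239.
C_D = 0.3239·C_{A0}·X = 0.3239×6.24×0.815 = 1.65 mol/dm³; Y_D = C_D/C_{A0} = 0.264.

0.264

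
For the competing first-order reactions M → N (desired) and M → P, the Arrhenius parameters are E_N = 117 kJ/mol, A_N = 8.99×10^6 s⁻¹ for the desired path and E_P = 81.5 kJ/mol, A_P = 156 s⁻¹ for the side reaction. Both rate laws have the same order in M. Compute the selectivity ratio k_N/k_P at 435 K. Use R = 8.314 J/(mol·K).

Since both paths have the same order in M, the concentration cancels and S_{N/P} = k_N/k_P = (A_N/A_P)·exp[(E_P−E_N)/(RT)].
(E_P−E_N)/(RT) = (81.5−117)×10³/(8.314×435) = -35500/3617 = -9.816.
k_N/k_P = (8.99×10^6/156)·exp(-9.816) = 57628 × 5.458×10^-5 = 3.15.

3.15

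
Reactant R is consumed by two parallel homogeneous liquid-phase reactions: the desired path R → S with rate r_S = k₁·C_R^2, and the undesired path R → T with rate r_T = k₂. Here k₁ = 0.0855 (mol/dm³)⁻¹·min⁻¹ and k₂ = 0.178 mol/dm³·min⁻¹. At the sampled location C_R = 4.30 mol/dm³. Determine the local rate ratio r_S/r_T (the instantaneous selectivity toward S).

S_{S/T} = r_S/r_T = (k₁·C_R^2)/(k₂) = (k₁/k₂)·C_R^2.
= (0.0855×4.300^2) / (0.178) = 1.581/0.1780 = 8.88.
Since the desired path is higher order in R, keeping C_R high (PFR or concentrated feed) favours S.

8.88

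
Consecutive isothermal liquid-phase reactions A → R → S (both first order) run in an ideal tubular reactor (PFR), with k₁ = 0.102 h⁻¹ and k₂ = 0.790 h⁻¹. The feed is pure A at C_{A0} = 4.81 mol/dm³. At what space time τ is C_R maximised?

For first-order series the maximum of C_R occurs at τ_opt = ln(k₂/k₁)/(k₂−k₁).
= ln(0.790/0.102)/(0.790−0.102) = ln(7.745)/0.6880 = 2.047/0.6880 = 2.98 h.

2.98 h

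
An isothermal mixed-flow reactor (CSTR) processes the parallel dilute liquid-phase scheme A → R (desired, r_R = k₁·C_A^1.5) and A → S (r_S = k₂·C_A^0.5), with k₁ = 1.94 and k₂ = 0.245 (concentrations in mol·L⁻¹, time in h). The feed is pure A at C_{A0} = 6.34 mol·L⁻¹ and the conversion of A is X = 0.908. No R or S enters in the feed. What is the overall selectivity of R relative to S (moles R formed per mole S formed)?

4.62

Exit C_A = C_{A0}(1−X) = 6.34×0.0920 = 0.5833 mol·L⁻¹.
In a CSTR the entire volume is at exit conditions, so r_R = 1.94×0.5833^1.5 = 0.8642 and r_S = 0.245×0.5833^0.5 = 0.1871.
Overall selectivity = C_R/C_S = r_Rτ/(r_Sτ) = r_R/r_S = 4.62.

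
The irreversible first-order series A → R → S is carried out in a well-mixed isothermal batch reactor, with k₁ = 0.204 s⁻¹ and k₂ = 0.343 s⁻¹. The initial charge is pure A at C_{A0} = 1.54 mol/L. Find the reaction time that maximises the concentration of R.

The intermediate peaks when r₁ = r₂, i.e. k₁e^(−k₁t) = k₂e^(−k₂t), giving t_opt = ln(k₂/k₁)/(k₂−k₁).
= ln(0.343/0.204)/(0.343−0.204) = ln(1.681)/0.1390 = 0.5196/0.1390 = 3.74 s.

3.74 s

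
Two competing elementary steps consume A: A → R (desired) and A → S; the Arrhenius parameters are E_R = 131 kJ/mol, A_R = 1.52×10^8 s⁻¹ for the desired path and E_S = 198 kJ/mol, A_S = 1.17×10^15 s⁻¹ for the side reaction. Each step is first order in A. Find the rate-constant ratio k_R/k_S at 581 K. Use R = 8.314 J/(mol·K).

0.137

With equal orders, S_{R/S} = k_R/k_S = (A_R/A_S)·exp[(E_S−E_R)/(RT)].
(E_S−E_R)/(RT) = (198−131)×10³/(8.314×581) = 67000/4830 = 13.87.
k_R/k_S = (1.52×10^8/1.17×10^15)·exp(13.87) = 1.299×10^-7 × 1.056×10^6 = 0.137.
Since E_R < E_S, lowering the temperature improves selectivity toward R.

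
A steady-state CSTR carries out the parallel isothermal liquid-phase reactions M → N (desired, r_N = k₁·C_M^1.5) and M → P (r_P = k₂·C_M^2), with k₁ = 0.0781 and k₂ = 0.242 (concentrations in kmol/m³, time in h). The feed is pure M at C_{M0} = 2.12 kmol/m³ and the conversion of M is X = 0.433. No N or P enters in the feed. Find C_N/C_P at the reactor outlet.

Exit C_M = C_{M0}(1−X) = 2.12×0.567 = 1.202 kmol/m³.
Rates in a CSTR are evaluated at the outlet concentration: r_N = 0.0781×1.202^1.5 = 0.1029, r_P = 0.242×1.202^2 = 0.3497.
Overall selectivity = C_N/C_P = r_Nτ/(r_Pτ) = r_N/r_P = 0.294.

0.294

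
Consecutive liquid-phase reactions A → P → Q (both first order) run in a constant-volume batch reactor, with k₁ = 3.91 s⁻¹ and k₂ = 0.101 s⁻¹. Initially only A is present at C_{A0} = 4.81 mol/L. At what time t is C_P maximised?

Setting dC_P/dt = 0 gives t_opt = ln(k₂/k₁)/(k₂−k₁).
= ln(0.101/3.91)/(0.101−3.91) = ln(0.02583)/-3.809 = -3.656/-3.809 = 0.960 s.

0.960 s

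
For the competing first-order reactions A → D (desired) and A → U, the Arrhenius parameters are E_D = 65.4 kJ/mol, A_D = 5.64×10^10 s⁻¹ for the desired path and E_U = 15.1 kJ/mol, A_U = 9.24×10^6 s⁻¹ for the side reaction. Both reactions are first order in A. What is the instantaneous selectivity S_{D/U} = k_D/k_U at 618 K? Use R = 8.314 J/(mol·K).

0.342

k_D/k_U = (A_D/A_U)·exp[−(E_D−E_U)/(RT)] = (A_D/A_U)·exp[(E_U−E_D)/(RT)].
(E_U−E_D)/(RT) = (15.1−65.4)×10³/(8.314×618) = -50300/5138 = -9.790.
k_D/k_U = (5.64×10^10/9.24×10^6)·exp(-9.790) = 6104 × 5.603×10^-5 = 0.342.
Since E_D > E_U, raising the temperature improves selectivity toward D.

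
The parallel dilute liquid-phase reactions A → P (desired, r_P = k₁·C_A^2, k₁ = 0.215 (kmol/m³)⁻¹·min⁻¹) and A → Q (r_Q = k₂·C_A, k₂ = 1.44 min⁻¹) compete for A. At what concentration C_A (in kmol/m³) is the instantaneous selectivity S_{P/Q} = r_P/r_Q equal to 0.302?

S_{P/Q} = (k₁/k₂)·C_A ⇒ C_A = S·k₂/k₁.
= 0.302×1.44/0.215 = 2.02 kmol/m³.

2.02 kmol/m³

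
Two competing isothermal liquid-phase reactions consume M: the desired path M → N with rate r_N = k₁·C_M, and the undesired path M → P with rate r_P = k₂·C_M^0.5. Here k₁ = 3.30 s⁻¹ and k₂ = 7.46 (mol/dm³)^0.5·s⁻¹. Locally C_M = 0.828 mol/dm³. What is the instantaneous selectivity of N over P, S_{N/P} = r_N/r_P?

0.403

S_{N/P} = r_N/r_P = (k₁·C_M)/(k₂·C_M^0.5) = (k₁/k₂)·C_M^0.5.
= (3.30×0.8280) / (7.46×0.8280^0.5) = 2.732/6.788 = 0.403.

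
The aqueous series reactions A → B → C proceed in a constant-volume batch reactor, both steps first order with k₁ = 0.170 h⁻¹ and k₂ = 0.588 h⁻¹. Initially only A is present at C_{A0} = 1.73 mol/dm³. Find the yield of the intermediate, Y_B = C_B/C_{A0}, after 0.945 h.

The intermediate concentration in a first-order A→B→C sequence is C_B = k₁C_{A0}(e^(−k₁t) − e^(−k₂t))/(k₂−k₁).
e^(−k₁t) = e^(−0.170×0.945) = e^(−0.1607) = 0.8516; e^(−k₂t) = e^(−0.5557) = 0.5737.
C_B = 0.170×1.73/(0.588−0.170) × (0.8516−0.5737) = 0.7036×0.2779 = 0.1955 mol/dm³.
Y_B = C_B/C_{A0} = 0.1955/1.73 = 0.113.

0.113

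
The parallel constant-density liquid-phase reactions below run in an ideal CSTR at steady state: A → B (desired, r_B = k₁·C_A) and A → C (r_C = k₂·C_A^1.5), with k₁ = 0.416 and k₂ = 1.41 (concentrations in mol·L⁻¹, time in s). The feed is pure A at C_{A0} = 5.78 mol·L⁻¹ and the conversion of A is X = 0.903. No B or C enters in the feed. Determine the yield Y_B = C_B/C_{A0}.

0.255

Exit C_A = C_{A0}(1−X) = 5.78×0.0970 = 0.5607 mol·L⁻¹.
A CSTR operates uniformly at the exit composition, giving r_B = 0.2332 and r_C = 0.5919 (each k·C_A^n at C_A = 0.5607).
Fraction of consumed A going to B: r_B/(r_B+r_C) = 0.2827.
C_B = 0.2827·C_{A0}·X = 0.2827×5.78×0.903 = 1.48 mol·L⁻¹; Y_B = C_B/C_{A0} = 0.255.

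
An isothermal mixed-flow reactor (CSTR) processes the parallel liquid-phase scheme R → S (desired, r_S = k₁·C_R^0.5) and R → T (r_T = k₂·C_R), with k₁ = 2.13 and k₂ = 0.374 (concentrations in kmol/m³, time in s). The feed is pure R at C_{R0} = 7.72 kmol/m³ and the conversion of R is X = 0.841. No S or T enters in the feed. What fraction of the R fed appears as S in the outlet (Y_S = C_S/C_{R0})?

0.704

Exit C_R = C_{R0}(1−X) = 7.72×0.159 = 1.227 kmol/m³.
Rates in a CSTR are evaluated at the outlet concentration: r_S = 2.13×1.227^0.5 = 2.360, r_T = 0.374×1.227 = 0.4591.
Fraction of consumed R going to S: r_S/(r_S+r_T) = 0.8371.
C_S = 0.8371·C_{R0}·X = 0.8371×7.72×0.841 = 5.44 kmol/m³; Y_S = C_S/C_{R0} = 0.704.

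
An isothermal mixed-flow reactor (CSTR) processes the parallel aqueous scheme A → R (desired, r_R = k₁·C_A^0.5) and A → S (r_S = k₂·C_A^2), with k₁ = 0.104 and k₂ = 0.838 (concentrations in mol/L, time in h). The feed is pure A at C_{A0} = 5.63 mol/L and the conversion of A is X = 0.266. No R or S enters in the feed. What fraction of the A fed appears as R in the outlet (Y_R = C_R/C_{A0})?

Exit C_A = C_{A0}(1−X) = 5.63×0.734 = 4.132 mol/L.
A CSTR operates uniformly at the exit composition, giving r_R = 0.2114 and r_S = 14.31 (each k·C_A^n at C_A = 4.132).
Fraction of consumed A going to R: r_R/(r_R+r_S) = 0.01456.
C_R = 0.01456·C_{A0}·X = 0.01456×5.63×0.266 = 0.0218 mol/L; Y_R = C_R/C_{A0} = 0.00387.

0.00387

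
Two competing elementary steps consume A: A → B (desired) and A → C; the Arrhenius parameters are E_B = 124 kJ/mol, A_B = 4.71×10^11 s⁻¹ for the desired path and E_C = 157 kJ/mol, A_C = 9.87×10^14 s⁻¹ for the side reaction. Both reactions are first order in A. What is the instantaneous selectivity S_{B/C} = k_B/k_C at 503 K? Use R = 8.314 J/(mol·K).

1.28

k_B/k_C = (A_B/A_C)·exp[−(E_B−E_C)/(RT)] = (A_B/A_C)·exp[(E_C−E_B)/(RT)].
(E_C−E_B)/(RT) = (157−124)×10³/(8.314×503) = 33000/4182 = 7.891.
k_B/k_C = (4.71×10^11/9.87×10^14)·exp(7.891) = 4.772×10^-4 × 2673 = 1.28.
Since E_B < E_C, lowering the temperature improves selectivity toward B.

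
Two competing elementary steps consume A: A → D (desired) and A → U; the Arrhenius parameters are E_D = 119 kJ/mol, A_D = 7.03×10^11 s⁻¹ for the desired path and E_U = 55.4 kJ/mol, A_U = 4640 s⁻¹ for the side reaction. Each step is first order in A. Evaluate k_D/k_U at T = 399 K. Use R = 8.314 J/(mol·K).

0.715

k_D/k_U = (A_D/A_U)·exp[−(E_D−E_U)/(RT)] = (A_D/A_U)·exp[(E_U−E_D)/(RT)].
(E_U−E_D)/(RT) = (55.4−119)×10³/(8.314×399) = -63600/3317 = -19.17.
k_D/k_U = (7.03×10^11/4640)·exp(-19.17) = 1.515×10^8 × 4.716×10^-9 = 0.715.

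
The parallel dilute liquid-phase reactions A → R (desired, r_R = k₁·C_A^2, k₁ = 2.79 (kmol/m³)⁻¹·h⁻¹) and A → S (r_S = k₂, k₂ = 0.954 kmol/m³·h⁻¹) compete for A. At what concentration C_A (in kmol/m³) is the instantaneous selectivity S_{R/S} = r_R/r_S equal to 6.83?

S_{R/S} = (k₁/k₂)·C_A^2 ⇒ C_A = (S·k₂/k₁)^(0.5).
= (6.83×0.954/2.79)^(0.5) = (2.335)^(0.5) = 1.53 kmol/m³.

1.53 kmol/m³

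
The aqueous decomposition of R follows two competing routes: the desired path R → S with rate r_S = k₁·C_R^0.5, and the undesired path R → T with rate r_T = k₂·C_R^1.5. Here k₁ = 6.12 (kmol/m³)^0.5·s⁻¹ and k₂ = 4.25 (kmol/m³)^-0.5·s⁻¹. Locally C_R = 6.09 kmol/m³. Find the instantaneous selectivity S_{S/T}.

S_{S/T} = r_S/r_T = (k₁·C_R^0.5)/(k₂·C_R^1.5) = (k₁/k₂)·C_R⁻¹.
= (6.12×6.090^0.5) / (4.25×6.090^1.5) = 15.10/63.87 = 0.236.
The undesired path is higher order in R, so low C_R (CSTR or dilute feed) favours S.

0.236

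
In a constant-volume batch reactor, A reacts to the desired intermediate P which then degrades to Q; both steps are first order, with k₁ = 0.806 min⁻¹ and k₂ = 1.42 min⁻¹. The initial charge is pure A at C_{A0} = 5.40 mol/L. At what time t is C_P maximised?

0.922 min

For first-order series the maximum of C_P occurs at t_opt = ln(k₂/k₁)/(k₂−k₁).
= ln(1.42/0.806)/(1.42−0.806) = ln(1.762)/0.6140 = 0.5663/0.6140 = 0.922 min.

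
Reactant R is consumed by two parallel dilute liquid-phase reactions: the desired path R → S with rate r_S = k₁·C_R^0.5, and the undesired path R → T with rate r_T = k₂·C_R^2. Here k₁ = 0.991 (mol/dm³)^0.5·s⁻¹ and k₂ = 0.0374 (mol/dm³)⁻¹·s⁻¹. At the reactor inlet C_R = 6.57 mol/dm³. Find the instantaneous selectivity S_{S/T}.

1.57

S_{S/T} = r_S/r_T = (k₁·C_R^0.5)/(k₂·C_R^2) = (k₁/k₂)·C_R^-1.5.
= (0.991×6.570^0.5) / (0.0374×6.570^2) = 2.540/1.614 = 1.57.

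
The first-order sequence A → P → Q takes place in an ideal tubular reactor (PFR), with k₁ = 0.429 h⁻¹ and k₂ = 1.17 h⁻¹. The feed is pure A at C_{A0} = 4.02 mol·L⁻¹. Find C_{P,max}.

For a first-order series the maximum intermediate yield is C_{P,max}/C_{A0} = (k₁/k₂)^[k₂/(k₂−k₁)].
= (0.429/1.17)^(1.17/(1.17−0.429)) = (0.3667)^(1.579) = 0.2051.
C_{P,max} = 0.2051×4.02 = 0.825 mol·L⁻¹.

0.825 mol·L⁻¹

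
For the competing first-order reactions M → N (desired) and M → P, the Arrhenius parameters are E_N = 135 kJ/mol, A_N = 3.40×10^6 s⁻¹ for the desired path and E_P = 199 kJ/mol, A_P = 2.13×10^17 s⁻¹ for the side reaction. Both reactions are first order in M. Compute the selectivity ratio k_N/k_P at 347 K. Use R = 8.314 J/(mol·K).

0.0688

k_N/k_P = (A_N/A_P)·exp[−(E_N−E_P)/(RT)] = (A_N/A_P)·exp[(E_P−E_N)/(RT)].
(E_P−E_N)/(RT) = (199−135)×10³/(8.314×347) = 64000/2885 = 22.18.
k_N/k_P = (3.40×10^6/2.13×10^17)·exp(22.18) = 1.596×10^-11 × 4.309×10^9 = 0.0688.
Since E_N < E_P, lowering the temperature improves selectivity toward N.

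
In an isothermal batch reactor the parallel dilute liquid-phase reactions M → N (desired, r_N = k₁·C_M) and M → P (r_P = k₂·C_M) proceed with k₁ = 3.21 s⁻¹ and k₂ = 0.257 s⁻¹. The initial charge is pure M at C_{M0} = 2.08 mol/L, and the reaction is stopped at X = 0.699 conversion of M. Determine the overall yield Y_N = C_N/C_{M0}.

C_M = C_{M0}(1−X) = 0.6261 mol/L.
Both paths are first order in M, so the instantaneous fraction to N is constant: dC_N/d(−C_M) = k₁/(k₁+k₂) = 0.9259.
C_N = 0.9259·(C_{M0}−C_M) = 0.9259×1.454 = 1.35 mol/L.
Y_N = C_N/C_{M0} = 1.346/2.08 = 0.647.

0.647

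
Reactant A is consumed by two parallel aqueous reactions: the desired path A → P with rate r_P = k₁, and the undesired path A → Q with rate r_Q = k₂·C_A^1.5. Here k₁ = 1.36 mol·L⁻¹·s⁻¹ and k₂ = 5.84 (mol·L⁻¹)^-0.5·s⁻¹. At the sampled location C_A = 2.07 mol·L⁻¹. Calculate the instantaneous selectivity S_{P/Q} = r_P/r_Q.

S_{P/Q} = r_P/r_Q = (k₁)/(k₂·C_A^1.5) = (k₁/k₂)·C_A^-1.5.
= (1.36) / (5.84×2.070^1.5) = 1.360/17.39 = 0.0782.
The undesired path is higher order in A, so low C_A (CSTR or dilute feed) favours P.

0.0782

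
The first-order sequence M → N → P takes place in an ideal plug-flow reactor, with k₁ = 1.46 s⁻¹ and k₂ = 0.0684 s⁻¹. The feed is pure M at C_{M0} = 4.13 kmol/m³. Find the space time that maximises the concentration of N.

2.20 s

The intermediate peaks when r₁ = r₂, i.e. k₁e^(−k₁τ) = k₂e^(−k₂τ), giving τ_opt = ln(k₂/k₁)/(k₂−k₁).
= ln(0.0684/1.46)/(0.0684−1.46) = ln(0.04685)/-1.392 = -3.061/-1.392 = 2.20 s.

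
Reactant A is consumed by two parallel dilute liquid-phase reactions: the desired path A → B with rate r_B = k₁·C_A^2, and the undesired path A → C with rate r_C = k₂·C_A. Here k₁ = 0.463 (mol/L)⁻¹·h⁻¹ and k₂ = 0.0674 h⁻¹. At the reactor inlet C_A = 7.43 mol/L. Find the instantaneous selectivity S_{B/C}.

S_{B/C} = r_B/r_C = (k₁·C_A^2)/(k₂·C_A) = (k₁/k₂)·C_A.
= (0.463×7.430^2) / (0.0674×7.430) = 25.56/0.5008 = 51.0.

51.0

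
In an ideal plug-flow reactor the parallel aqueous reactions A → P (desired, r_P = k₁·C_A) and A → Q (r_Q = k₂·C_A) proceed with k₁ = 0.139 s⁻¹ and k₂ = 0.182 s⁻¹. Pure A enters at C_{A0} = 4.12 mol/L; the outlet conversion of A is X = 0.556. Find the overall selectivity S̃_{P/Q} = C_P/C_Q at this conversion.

0.764

C_A = C_{A0}(1−X) = 1.829 mol/L.
Both paths are first order in A, so the instantaneous fraction to P is constant: dC_P/d(−C_A) = k₁/(k₁+k₂) = 0.4330.
C_P = 0.4330·(C_{A0}−C_A) = 0.4330×2.291 = 0.992 mol/L.
C_Q = (C_{A0}−C_A)−C_P = 1.299 mol/L; S̃_{P/Q} = 0.9919/1.299 = 0.764.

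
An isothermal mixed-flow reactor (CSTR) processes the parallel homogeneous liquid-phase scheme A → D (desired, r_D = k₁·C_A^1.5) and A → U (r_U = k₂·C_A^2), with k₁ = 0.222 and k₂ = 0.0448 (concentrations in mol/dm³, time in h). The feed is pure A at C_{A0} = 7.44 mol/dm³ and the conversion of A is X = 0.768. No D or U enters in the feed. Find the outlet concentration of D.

Exit C_A = C_{A0}(1−X) = 7.44×0.232 = 1.726 mol/dm³.
Rates in a CSTR are evaluated at the outlet concentration: r_D = 0.222×1.726^1.5 = 0.5034, r_U = 0.0448×1.726^2 = 0.1335.
Fraction of consumed A going to D: r_D/(r_D+r_U) = 0.7904.
C_D = 0.7904·C_{A0}·X = 0.7904×7.44×0.768 = 4.52 mol/dm³.

4.52 mol/dm³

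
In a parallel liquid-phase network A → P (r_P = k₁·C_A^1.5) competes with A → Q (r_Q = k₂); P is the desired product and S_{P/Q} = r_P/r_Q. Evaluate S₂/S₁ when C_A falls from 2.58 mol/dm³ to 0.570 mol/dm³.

0.104

S_{P/Q} = (k₁/k₂)·C_A^1.5, so S₂/S₁ = (C_{A,2}/C_{A,1})^1.5.
= (0.570/2.58)^1.5 = (0.2209)^1.5 = 0.104.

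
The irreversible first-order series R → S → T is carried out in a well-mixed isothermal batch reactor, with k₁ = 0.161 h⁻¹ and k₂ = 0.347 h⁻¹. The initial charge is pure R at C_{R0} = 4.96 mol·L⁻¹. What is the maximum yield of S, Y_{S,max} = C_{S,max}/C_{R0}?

For a first-order series the maximum intermediate yield is C_{S,max}/C_{R0} = (k₁/k₂)^[k₂/(k₂−k₁)].
= (0.161/0.347)^(0.347/(0.347−0.161)) = (0.4640)^(1.866) = 0.2387.

0.239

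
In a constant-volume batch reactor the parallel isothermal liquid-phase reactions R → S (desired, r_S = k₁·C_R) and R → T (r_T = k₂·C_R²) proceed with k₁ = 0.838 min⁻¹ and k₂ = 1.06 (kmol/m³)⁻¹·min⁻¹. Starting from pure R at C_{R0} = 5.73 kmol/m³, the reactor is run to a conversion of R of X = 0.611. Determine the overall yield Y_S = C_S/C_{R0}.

0.106

C_R = C_{R0}(1−X) = 2.229 kmol/m³.
Along a PFR/batch, dC_S/dC_R = −r_S/(r_S+r_T) = −k₁/(k₁+k₂·C_R).
Integrating from C_{R0} to C_R: C_S = (0.838/1.06)·ln[(0.838+1.06·5.73)/(0.838+1.06·2.23)] = 0.7906·ln(6.912/3.201) = 0.6086 kmol/m³.
Y_S = C_S/C_{R0} = 0.6086/5.73 = 0.106.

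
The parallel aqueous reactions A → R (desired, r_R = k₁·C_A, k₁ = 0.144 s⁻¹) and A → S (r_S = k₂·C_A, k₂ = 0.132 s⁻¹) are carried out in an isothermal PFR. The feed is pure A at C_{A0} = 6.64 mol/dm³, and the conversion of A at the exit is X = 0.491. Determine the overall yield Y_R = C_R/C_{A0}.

0.256

C_A = C_{A0}(1−X) = 3.380 mol/dm³.
Both paths are first order in A, so the instantaneous fraction to R is constant: dC_R/d(−C_A) = k₁/(k₁+k₂) = 0.5217.
C_R = 0.5217·(C_{A0}−C_A) = 0.5217×3.260 = 1.70 mol/dm³.
Y_R = C_R/C_{A0} = 1.701/6.64 = 0.256.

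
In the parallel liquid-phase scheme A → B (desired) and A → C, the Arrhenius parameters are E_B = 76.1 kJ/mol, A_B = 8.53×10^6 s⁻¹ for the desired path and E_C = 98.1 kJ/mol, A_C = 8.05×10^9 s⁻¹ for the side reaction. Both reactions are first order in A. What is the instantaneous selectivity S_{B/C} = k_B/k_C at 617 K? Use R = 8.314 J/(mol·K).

Since both paths have the same order in A, the concentration cancels and S_{B/C} = k_B/k_C = (A_B/A_C)·exp[(E_C−E_B)/(RT)].
(E_C−E_B)/(RT) = (98.1−76.1)×10³/(8.314×617) = 22000/5130 = 4.289.
k_B/k_C = (8.53×10^6/8.05×10^9)·exp(4.289) = 0.001060 × 72.87 = 0.0772.

0.0772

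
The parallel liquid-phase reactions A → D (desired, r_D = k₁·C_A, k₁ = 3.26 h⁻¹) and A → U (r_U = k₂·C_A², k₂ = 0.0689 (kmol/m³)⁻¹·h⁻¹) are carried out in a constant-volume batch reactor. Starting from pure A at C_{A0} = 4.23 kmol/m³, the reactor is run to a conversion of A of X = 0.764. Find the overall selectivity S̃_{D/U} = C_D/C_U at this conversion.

18.2

C_A = C_{A0}(1−X) = 0.9983 kmol/m³.
Along a PFR/batch, dC_D/dC_A = −r_D/(r_D+r_U) = −k₁/(k₁+k₂·C_A).
Integrating from C_{A0} to C_A: C_D = (3.26/0.0689)·ln[(3.26+0.0689·4.23)/(3.26+0.0689·0.998)] = 47.31·ln(3.551/3.329) = 3.064 kmol/m³.
C_U = (C_{A0}−C_A)−C_D = 0.1681 kmol/m³; S̃_{D/U} = 3.064/0.1681 = 18.2.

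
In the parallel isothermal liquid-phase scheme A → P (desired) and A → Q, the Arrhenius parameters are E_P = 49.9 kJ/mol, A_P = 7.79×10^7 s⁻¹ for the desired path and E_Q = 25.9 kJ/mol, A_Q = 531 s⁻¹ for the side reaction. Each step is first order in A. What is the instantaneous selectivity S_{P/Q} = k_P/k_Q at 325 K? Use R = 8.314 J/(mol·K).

20.4

With equal orders, S_{P/Q} = k_P/k_Q = (A_P/A_Q)·exp[(E_Q−E_P)/(RT)].
(E_Q−E_P)/(RT) = (25.9−49.9)×10³/(8.314×325) = -24000/2702 = -8.882.
k_P/k_Q = (7.79×10^7/531)·exp(-8.882) = 1.467×10^5 × 1.388×10^-4 = 20.4.
Since E_P > E_Q, raising the temperature improves selectivity toward P.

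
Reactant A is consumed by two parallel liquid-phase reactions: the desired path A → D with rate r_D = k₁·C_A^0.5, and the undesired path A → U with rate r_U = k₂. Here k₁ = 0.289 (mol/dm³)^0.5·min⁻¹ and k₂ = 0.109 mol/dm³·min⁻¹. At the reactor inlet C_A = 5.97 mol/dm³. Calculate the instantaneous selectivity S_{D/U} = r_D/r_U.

S_{D/U} = r_D/r_U = (k₁·C_A^0.5)/(k₂) = (k₁/k₂)·C_A^0.5.
= (0.289×5.970^0.5) / (0.109) = 0.7061/0.1090 = 6.48.
Since the desired path is higher order in A, keeping C_A high (PFR or concentrated feed) favours D.

6.48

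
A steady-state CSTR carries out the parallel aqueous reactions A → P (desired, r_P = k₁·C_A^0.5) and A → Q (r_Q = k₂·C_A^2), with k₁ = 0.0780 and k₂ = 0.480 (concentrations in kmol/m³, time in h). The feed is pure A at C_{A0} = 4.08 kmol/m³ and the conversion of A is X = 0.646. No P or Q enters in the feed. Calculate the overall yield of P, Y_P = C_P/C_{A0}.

0.0553

Exit C_A = C_{A0}(1−X) = 4.08×0.354 = 1.444 kmol/m³.
Rates in a CSTR are evaluated at the outlet concentration: r_P = 0.0780×1.444^0.5 = 0.09374, r_Q = 0.480×1.444^2 = 1.001.
Fraction of consumed A going to P: r_P/(r_P+r_Q) = 0.08560.
C_P = 0.08560·C_{A0}·X = 0.08560×4.08×0.646 = 0.226 kmol/m³; Y_P = C_P/C_{A0} = 0.0553.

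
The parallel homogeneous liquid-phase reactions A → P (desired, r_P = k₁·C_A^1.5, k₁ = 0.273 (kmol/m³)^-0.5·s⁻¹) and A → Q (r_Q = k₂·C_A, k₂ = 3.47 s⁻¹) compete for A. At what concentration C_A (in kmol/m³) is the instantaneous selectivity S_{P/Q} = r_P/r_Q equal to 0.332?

17.8 kmol/m³

S_{P/Q} = (k₁/k₂)·C_A^0.5 ⇒ C_A = (S·k₂/k₁)^(2).
= (0.332×3.47/0.273)^(2) = (4.220)^(2) = 17.8 kmol/m³.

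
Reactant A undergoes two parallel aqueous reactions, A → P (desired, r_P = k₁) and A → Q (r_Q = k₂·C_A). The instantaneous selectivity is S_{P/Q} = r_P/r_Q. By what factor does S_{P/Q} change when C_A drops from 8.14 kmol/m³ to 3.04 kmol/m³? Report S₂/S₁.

S_{P/Q} = (k₁/k₂)·C_A⁻¹, so S₂/S₁ = (C_{A,2}/C_{A,1})⁻¹.
= 8.14/3.04 = 2.68.
Selectivity toward P rises as C_A falls — low-concentration operation is favoured.

2.68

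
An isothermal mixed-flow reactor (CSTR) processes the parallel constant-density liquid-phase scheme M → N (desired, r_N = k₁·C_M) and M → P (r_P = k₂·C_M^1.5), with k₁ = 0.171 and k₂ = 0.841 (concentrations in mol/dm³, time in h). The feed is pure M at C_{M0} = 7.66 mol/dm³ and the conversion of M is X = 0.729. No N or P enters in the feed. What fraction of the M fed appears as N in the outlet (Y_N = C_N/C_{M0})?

Exit C_M = C_{M0}(1−X) = 7.66×0.271 = 2.076 mol/dm³.
Rates in a CSTR are evaluated at the outlet concentration: r_N = 0.171×2.076 = 0.3550, r_P = 0.841×2.076^1.5 = 2.515.
Fraction of consumed M going to N: r_N/(r_N+r_P) = 0.1237.
C_N = 0.1237·C_{M0}·X = 0.1237×7.66×0.729 = 0.691 mol/dm³; Y_N = C_N/C_{M0} = 0.0902.

0.0902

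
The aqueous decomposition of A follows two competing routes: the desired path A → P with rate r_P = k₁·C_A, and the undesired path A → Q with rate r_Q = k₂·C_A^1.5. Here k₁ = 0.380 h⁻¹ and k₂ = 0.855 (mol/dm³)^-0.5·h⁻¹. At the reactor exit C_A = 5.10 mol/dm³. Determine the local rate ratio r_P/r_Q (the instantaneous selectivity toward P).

S_{P/Q} = r_P/r_Q = (k₁·C_A)/(k₂·C_A^1.5) = (k₁/k₂)·C_A^-0.5.
= (0.380×5.100) / (0.855×5.100^1.5) = 1.938/9.847 = 0.197.

0.197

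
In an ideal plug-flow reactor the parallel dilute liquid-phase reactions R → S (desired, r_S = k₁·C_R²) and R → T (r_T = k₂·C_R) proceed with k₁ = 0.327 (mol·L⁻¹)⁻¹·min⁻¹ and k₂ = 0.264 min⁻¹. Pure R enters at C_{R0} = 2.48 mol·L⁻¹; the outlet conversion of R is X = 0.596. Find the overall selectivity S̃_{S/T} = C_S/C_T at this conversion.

C_R = C_{R0}(1−X) = 1.002 mol·L⁻¹.
Along a PFR/batch, dC_T/dC_R = −r_T/(r_S+r_T) = −k₂/(k₂+k₁·C_R).
Integrating from C_{R0} to C_R: C_T = (0.264/0.327)·ln[(0.264+0.327·2.48)/(0.264+0.327·1.00)] = 0.8073·ln(1.075/0.5916) = 0.4821 mol·L⁻¹.
Then C_S = (C_{R0}−C_R) − C_T = 1.478 − 0.4821 = 0.9960 mol·L⁻¹.
S̃_{S/T} = C_S/C_T = 0.9960/0.4821 = 2.07.

2.07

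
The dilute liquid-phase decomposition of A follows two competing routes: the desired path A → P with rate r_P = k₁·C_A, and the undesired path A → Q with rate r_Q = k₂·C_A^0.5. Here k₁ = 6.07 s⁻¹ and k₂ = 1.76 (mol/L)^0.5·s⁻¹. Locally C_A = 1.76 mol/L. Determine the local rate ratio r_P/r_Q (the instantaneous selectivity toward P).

4.58

S_{P/Q} = r_P/r_Q = (k₁·C_A)/(k₂·C_A^0.5) = (k₁/k₂)·C_A^0.5.
= (6.07×1.760) / (1.76×1.760^0.5) = 10.68/2.335 = 4.58.
Since the desired path is higher order in A, keeping C_A high (PFR or concentrated feed) favours P.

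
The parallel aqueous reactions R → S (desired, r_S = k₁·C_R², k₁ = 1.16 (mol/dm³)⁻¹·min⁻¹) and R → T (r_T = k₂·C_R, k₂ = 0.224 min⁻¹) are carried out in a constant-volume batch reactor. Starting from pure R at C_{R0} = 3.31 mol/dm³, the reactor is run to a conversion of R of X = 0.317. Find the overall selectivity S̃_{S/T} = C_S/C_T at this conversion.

C_R = C_{R0}(1−X) = 2.261 mol/dm³.
Along a PFR/batch, dC_T/dC_R = −r_T/(r_S+r_T) = −k₂/(k₂+k₁·C_R).
Integrating from C_{R0} to C_R: C_T = (0.224/1.16)·ln[(0.224+1.16·3.31)/(0.224+1.16·2.26)] = 0.1931·ln(4.064/2.846) = 0.06874 mol/dm³.
Then C_S = (C_{R0}−C_R) − C_T = 1.049 − 0.06874 = 0.9805 mol/dm³.
S̃_{S/T} = C_S/C_T = 0.9805/0.06874 = 14.3.

14.3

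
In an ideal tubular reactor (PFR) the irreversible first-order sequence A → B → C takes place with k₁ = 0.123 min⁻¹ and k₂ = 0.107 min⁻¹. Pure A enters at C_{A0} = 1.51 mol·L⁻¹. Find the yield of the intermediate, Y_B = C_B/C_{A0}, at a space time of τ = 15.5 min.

For first-order series with pure A initially, C_B(τ) = k₁C_{A0}/(k₂−k₁)·(e^(−k₁τ) − e^(−k₂τ)).
e^(−k₁τ) = e^(−0.123×15.5) = e^(−1.906) = 0.1486; e^(−k₂τ) = e^(−1.658) = 0.1904.
C_B = 0.123×1.51/(0.107−0.123) × (0.1486−0.1904) = (-11.61)×(-0.04182) = 0.4855 mol·L⁻¹.
Y_B = C_B/C_{A0} = 0.4855/1.51 = 0.322.

0.322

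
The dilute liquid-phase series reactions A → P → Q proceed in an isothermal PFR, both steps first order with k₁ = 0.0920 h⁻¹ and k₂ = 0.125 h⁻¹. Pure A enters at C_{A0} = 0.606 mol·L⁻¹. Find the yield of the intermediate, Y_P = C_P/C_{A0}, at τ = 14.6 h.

The intermediate concentration in a first-order A→B→C sequence is C_P = k₁C_{A0}(e^(−k₁τ) − e^(−k₂τ))/(k₂−k₁).
e^(−k₁τ) = e^(−0.0920×14.6) = e^(−1.343) = 0.2610; e^(−k₂τ) = e^(−1.825) = 0.1612.
C_P = 0.0920×0.606/(0.125−0.0920) × (0.2610−0.1612) = 1.689×0.09979 = 0.1686 mol·L⁻¹.
Y_P = C_P/C_{A0} = 0.1686/0.606 = 0.278.

0.278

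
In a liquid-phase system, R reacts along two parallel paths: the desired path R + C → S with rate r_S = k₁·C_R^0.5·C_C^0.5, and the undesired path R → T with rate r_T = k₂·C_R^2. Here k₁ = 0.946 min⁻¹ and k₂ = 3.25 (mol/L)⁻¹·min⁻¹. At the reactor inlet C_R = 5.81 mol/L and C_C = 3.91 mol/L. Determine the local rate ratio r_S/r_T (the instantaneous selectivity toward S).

0.0411

S_{S/T} = r_S/r_T = (k₁·C_R^0.5·C_C^0.5)/(k₂·C_R^2) = (k₁/k₂)·C_R^-1.5·C_C^0.5.
= (0.946×5.810^0.5×3.910^0.5) / (3.25×5.810^2) = 4.509/109.7 = 0.0411.
The undesired path is higher order in R, so low C_R (CSTR or dilute feed) favours S.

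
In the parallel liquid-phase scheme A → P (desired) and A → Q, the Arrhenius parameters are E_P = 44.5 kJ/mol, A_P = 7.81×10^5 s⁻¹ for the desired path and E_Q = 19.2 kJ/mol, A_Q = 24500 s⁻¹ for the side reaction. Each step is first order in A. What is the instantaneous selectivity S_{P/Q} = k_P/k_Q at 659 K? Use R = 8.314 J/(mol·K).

Since both paths have the same order in A, the concentration cancels and S_{P/Q} = k_P/k_Q = (A_P/A_Q)·exp[(E_Q−E_P)/(RT)].
(E_Q−E_P)/(RT) = (19.2−44.5)×10³/(8.314×659) = -25300/5479 = -4.618.
k_P/k_Q = (7.81×10^5/24500)·exp(-4.618) = 31.88 × 0.009876 = 0.315.

0.315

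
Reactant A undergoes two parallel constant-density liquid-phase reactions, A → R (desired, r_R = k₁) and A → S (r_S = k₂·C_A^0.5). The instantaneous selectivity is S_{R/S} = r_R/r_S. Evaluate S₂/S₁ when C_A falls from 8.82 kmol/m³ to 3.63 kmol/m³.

S_{R/S} = (k₁/k₂)·C_A^-0.5, so S₂/S₁ = (C_{A,2}/C_{A,1})^-0.5.
= (3.63/8.82)^(-0.5) = (0.4116)^(-0.5) = 1.56.
Selectivity toward R rises as C_A falls — low-concentration operation is favoured.

1.56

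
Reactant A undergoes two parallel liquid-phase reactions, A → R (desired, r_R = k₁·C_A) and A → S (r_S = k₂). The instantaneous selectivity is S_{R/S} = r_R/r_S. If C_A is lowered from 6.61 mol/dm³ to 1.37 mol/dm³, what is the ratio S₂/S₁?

0.207

S_{R/S} = (k₁/k₂)·C_A, so S₂/S₁ = (C_{A,2}/C_{A,1}).
= 1.37/6.61 = 0.207.
Selectivity toward R falls as C_A falls — high-concentration operation is favoured.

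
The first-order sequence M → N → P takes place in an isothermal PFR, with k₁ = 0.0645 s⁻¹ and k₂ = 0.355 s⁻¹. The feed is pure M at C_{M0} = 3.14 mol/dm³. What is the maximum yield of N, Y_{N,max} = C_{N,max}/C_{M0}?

0.124

Evaluating C_N at τ_opt = ln(k₂/k₁)/(k₂−k₁) gives C_{N,max}/C_{M0} = (k₁/k₂)^[k₂/(k₂−k₁)].
= (0.0645/0.355)^(0.355/(0.355−0.0645)) = (0.1817)^(1.222) = 0.1244.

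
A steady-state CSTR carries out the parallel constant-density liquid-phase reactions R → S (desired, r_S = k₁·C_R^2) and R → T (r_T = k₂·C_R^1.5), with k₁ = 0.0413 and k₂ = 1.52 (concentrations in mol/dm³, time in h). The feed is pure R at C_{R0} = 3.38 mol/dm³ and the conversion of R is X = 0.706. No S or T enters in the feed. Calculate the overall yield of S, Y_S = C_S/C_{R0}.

0.0186

Exit C_R = C_{R0}(1−X) = 3.38×0.294 = 0.9937 mol/dm³.
A CSTR operates uniformly at the exit composition, giving r_S = 0.04078 and r_T = 1.506 (each k·C_R^n at C_R = 0.9937).
Fraction of consumed R going to S: r_S/(r_S+r_T) = 0.02637.
C_S = 0.02637·C_{R0}·X = 0.02637×3.38×0.706 = 0.0629 mol/dm³; Y_S = C_S/C_{R0} = 0.0186.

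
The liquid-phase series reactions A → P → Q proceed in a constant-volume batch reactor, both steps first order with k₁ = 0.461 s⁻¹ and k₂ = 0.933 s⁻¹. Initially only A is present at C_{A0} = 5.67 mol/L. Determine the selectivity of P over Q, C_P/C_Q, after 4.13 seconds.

0.172

Solving the coupled first-order balances gives C_P(t) = [k₁/(k₂−k₁)]·C_{A0}·(e^(−k₁t) − e^(−k₂t)).
e^(−k₁t) = e^(−0.461×4.13) = e^(−1.904) = 0.1490; e^(−k₂t) = e^(−3.853) = 0.02121.
C_P = 0.461×5.67/(0.933−0.461) × (0.1490−0.02121) = 5.538×0.1278 = 0.7076 mol/L.
C_A = C_{A0}e^(−k₁t) = 0.8447 mol/L, so C_Q = C_{A0}−C_A−C_P = 4.118 mol/L; C_P/C_Q = 0.172.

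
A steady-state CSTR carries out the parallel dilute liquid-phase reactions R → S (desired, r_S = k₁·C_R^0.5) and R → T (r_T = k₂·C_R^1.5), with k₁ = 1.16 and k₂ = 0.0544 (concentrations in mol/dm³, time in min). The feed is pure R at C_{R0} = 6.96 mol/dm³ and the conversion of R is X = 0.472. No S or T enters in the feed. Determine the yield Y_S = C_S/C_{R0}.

Exit C_R = C_{R0}(1−X) = 6.96×0.528 = 3.675 mol/dm³.
Rates in a CSTR are evaluated at the outlet concentration: r_S = 1.16×3.675^0.5 = 2.224, r_T = 0.0544×3.675^1.5 = 0.3832.
Fraction of consumed R going to S: r_S/(r_S+r_T) = 0.8530.
C_S = 0.8530·C_{R0}·X = 0.8530×6.96×0.472 = 2.80 mol/dm³; Y_S = C_S/C_{R0} = 0.403.

0.403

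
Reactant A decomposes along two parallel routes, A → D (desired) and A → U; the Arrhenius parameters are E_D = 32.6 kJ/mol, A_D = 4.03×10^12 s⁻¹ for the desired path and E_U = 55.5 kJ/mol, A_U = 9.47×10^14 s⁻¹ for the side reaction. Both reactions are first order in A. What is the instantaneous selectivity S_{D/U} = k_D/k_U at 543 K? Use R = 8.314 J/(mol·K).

0.679

Since both paths have the same order in A, the concentration cancels and S_{D/U} = k_D/k_U = (A_D/A_U)·exp[(E_U−E_D)/(RT)].
(E_U−E_D)/(RT) = (55.5−32.6)×10³/(8.314×543) = 22900/4515 = 5.073.
k_D/k_U = (4.03×10^12/9.47×10^14)·exp(5.073) = 0.004256 × 159.6 = 0.679.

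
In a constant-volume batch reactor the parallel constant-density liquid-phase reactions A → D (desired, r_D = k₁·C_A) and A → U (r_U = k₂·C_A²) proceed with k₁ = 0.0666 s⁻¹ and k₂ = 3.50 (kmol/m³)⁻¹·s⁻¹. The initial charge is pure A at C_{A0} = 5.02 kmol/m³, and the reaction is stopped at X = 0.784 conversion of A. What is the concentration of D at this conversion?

0.0289 kmol/m³

C_A = C_{A0}(1−X) = 1.084 kmol/m³.
Along a PFR/batch, dC_D/dC_A = −r_D/(r_D+r_U) = −k₁/(k₁+k₂·C_A).
Integrating from C_{A0} to C_A: C_D = (0.0666/3.50)·ln[(0.0666+3.50·5.02)/(0.0666+3.50·1.08)] = 0.01903·ln(17.64/3.862) = 0.02890 kmol/m³.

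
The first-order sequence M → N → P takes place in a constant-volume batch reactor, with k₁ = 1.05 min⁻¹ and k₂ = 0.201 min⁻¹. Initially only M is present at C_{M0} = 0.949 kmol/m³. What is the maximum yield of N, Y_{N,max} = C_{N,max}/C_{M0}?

At the optimum, C_{N,max}/C_{M0} = (k₁/k₂)^[k₂/(k₂−k₁)].
= (1.05/0.201)^(0.201/(0.201−1.05)) = (5.224)^(-0.2367) = 0.6761.

0.676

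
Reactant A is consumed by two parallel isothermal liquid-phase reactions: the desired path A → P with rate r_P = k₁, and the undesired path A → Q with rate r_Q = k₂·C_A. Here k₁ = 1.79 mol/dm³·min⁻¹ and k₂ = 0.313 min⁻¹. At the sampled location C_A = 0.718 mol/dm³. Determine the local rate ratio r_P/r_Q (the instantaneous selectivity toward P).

7.96

S_{P/Q} = r_P/r_Q = (k₁)/(k₂·C_A) = (k₁/k₂)·C_A⁻¹.
= (1.79) / (0.313×0.7180) = 1.790/0.2247 = 7.96.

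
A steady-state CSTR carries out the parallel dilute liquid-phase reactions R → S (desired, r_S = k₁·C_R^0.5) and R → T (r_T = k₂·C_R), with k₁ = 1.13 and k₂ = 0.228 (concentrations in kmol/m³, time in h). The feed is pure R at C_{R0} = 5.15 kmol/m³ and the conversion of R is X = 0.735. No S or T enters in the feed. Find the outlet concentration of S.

Exit C_R = C_{R0}(1−X) = 5.15×0.265 = 1.365 kmol/m³.
Rates in a CSTR are evaluated at the outlet concentration: r_S = 1.13×1.365^0.5 = 1.320, r_T = 0.228×1.365 = 0.3112.
Fraction of consumed R going to S: r_S/(r_S+r_T) = 0.8092.
C_S = 0.8092·C_{R0}·X = 0.8092×5.15×0.735 = 3.06 kmol/m³.

3.06 kmol/m³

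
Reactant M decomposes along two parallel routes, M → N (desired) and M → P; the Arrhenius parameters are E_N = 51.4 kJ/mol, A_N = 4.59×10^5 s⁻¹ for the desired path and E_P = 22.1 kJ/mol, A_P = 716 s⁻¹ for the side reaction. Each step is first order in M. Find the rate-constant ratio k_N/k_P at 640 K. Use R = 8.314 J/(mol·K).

2.60

With equal orders, S_{N/P} = k_N/k_P = (A_N/A_P)·exp[(E_P−E_N)/(RT)].
(E_P−E_N)/(RT) = (22.1−51.4)×10³/(8.314×640) = -29300/5321 = -5.507.
k_N/k_P = (4.59×10^5/716)·exp(-5.507) = 641.1 × 0.004060 = 2.60.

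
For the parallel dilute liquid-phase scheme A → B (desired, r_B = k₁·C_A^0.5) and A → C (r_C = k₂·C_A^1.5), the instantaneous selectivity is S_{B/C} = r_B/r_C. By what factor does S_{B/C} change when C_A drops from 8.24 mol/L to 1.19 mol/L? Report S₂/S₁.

S_{B/C} = (k₁/k₂)·C_A⁻¹, so S₂/S₁ = (C_{A,2}/C_{A,1})⁻¹.
= 8.24/1.19 = 6.92.
Selectivity toward B rises as C_A falls — low-concentration operation is favoured.

6.92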